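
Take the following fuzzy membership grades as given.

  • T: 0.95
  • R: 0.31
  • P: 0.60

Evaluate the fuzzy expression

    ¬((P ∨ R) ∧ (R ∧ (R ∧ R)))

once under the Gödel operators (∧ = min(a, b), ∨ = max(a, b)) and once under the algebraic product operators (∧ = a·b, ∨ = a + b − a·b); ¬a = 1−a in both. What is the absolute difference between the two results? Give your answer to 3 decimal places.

Under Gödel:
  P ∨ R = max(a, b) on (0.60, 0.31) = 0.60
  R ∧ R = min(a, b) on (0.31, 0.31) = 0.31
  R ∧ (R ∧ R) = min(a, b) on (0.31, 0.31) = 0.31
  (P ∨ R) ∧ (R ∧ (R ∧ R)) = min(a, b) on (0.60, 0.31) = 0.31
  ¬((P ∨ R) ∧ (R ∧ (R ∧ R))) = 1 − 0.31 = 0.69
  → value = 0.6900
Under algebraic product:
  P ∨ R = a + b − a·b on (0.6000, 0.3100) = 0.7240
  R ∧ R = a·b on (0.3100, 0.3100) = 0.0961
  R ∧ (R ∧ R) = a·b on (0.3100, 0.0961) = 0.0298
  (P ∨ R) ∧ (R ∧ (R ∧ R)) = a·b on (0.7240, 0.0298) = 0.0216
  ¬((P ∨ R) ∧ (R ∧ (R ∧ R))) = 1 − 0.0216 = 0.9784
  → value = 0.9784
|0.6900 − 0.9784| = 0.288

0.288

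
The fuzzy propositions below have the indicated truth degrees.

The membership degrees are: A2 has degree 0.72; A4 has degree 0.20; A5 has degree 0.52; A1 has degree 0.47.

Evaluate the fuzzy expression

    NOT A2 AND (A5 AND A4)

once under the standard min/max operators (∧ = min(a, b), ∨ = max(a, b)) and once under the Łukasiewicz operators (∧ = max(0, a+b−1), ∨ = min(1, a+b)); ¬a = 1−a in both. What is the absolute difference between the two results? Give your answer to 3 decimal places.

Under standard min/max:
  NOT A2 = 1 − 0.72 = 0.28
  A5 AND A4 = min(a, b) on (0.52, 0.20) = 0.20
  NOT A2 AND (A5 AND A4) = min(a, b) on (0.28, 0.20) = 0.20
  → value = 0.2000
Under Łukasiewicz:
  NOT A2 = 1 − 0.72 = 0.28
  A5 AND A4 = max(0, a+b−1) on (0.52, 0.20) = 0.00
  NOT A2 AND (A5 AND A4) = max(0, a+b−1) on (0.28, 0.00) = 0.00
  → value = 0.0000
|0.2000 − 0.0000| = 0.200

0.200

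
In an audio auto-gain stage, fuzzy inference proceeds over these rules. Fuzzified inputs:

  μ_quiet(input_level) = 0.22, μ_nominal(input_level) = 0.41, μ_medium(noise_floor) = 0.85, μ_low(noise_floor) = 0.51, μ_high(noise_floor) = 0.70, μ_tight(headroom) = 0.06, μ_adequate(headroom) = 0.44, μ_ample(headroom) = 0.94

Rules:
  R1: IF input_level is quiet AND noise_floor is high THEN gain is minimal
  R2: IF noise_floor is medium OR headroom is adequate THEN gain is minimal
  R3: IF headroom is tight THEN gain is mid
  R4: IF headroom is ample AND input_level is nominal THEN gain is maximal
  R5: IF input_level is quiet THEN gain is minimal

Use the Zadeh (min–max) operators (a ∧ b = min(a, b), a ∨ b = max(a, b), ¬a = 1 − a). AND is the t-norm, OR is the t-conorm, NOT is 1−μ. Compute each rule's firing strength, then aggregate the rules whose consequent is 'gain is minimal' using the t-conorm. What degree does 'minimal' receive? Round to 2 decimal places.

R1: quiet=0.22, high=0.70; AND[min(a, b)] → w = 0.22
R2: medium=0.85, adequate=0.44; OR[max(a, b)] → w = 0.85
R3: tight=0.06 → w = 0.06
R4: ample=0.94, nominal=0.41; AND[min(a, b)] → w = 0.41
R5: quiet=0.22 → w = 0.22
Rules with consequent 'minimal': {R1, R2, R5} → strengths 0.22, 0.85, 0.22
Aggregate via t-conorm [max(a, b)]: 0.85

0.85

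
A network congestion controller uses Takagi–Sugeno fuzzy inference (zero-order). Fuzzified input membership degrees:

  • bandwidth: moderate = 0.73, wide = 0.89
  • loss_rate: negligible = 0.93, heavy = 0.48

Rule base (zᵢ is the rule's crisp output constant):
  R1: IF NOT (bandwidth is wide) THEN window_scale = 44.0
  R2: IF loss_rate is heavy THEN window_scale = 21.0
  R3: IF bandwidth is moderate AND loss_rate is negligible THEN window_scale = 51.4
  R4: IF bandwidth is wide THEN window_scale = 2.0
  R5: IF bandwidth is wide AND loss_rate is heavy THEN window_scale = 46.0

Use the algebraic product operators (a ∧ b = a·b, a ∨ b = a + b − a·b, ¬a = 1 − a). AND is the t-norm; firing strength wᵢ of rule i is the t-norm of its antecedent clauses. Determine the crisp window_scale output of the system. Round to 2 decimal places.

27.55

R1 (z=44.0): ¬wide=1−0.89=0.11 → w = 0.1100
R2 (z=21.0): heavy=0.48 → w = 0.4800
R3 (z=51.4): moderate=0.73, negligible=0.93; AND[a·b] → w = 0.6789
R4 (z=2.0): wide=0.89 → w = 0.8900
R5 (z=46.0): wide=0.89, heavy=0.48; AND[a·b] → w = 0.4272
Weighted average = (0.1100·44.0 + 0.4800·21.0 + 0.6789·51.4 + 0.8900·2.0 + 0.4272·46.0) / (0.1100 + 0.4800 + 0.6789 + 0.8900 + 0.4272)
  = 71.2467 / 2.5861 = 27.55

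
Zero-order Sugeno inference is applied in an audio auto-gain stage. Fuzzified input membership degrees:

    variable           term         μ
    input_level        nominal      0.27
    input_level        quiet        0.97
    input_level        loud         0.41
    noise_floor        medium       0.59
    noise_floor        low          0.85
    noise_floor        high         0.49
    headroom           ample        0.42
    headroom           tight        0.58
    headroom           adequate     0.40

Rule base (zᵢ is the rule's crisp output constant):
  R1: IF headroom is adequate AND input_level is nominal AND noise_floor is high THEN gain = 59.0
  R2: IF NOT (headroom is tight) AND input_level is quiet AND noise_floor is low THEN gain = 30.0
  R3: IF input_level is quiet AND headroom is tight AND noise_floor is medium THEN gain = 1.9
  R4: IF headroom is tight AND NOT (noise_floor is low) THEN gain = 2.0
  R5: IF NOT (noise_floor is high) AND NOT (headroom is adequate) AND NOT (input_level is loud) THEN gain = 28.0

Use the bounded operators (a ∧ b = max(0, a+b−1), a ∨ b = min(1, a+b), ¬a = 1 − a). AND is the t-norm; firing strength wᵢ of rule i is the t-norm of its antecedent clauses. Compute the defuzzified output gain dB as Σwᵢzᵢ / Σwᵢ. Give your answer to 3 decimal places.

19.647

R1 (z=59.0): adequate=0.40, nominal=0.27, high=0.49; AND[max(0, a+b−1)] → w = 0.00
R2 (z=30.0): ¬tight=1−0.58=0.42, quiet=0.97, low=0.85; AND[max(0, a+b−1)] → w = 0.24
R3 (z=1.9): quiet=0.97, tight=0.58, medium=0.59; AND[max(0, a+b−1)] → w = 0.14
R4 (z=2.0): tight=0.58, ¬low=1−0.85=0.15; AND[max(0, a+b−1)] → w = 0.00
R5 (z=28.0): ¬high=1−0.49=0.51, ¬adequate=1−0.40=0.60, ¬loud=1−0.41=0.59; AND[max(0, a+b−1)] → w = 0.00
Weighted average = (0.00·59.0 + 0.24·30.0 + 0.14·1.9 + 0.00·2.0 + 0.00·28.0) / (0.00 + 0.24 + 0.14 + 0.00 + 0.00)
  = 7.4660 / 0.3800 = 19.647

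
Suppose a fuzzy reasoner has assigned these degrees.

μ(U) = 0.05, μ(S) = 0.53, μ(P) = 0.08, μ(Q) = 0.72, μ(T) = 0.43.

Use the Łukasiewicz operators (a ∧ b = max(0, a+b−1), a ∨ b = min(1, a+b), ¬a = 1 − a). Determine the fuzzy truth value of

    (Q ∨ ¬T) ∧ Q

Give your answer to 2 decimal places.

0.72

¬T = 1 − 0.43 = 0.57
Q ∨ ¬T = min(1, a+b) on (0.72, 0.57) = 1.00
(Q ∨ ¬T) ∧ Q = max(0, a+b−1) on (1.00, 0.72) = 0.72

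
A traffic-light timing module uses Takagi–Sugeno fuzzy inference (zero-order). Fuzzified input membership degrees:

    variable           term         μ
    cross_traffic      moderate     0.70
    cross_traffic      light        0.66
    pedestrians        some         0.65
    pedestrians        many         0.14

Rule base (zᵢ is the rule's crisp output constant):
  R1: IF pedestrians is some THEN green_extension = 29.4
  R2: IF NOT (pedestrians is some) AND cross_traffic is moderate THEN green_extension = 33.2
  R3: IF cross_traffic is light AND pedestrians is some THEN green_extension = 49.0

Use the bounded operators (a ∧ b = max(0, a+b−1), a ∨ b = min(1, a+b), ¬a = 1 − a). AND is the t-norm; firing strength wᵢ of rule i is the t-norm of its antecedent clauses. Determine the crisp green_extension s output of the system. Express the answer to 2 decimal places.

35.60

R1 (z=29.4): some=0.65 → w = 0.65
R2 (z=33.2): ¬some=1−0.65=0.35, moderate=0.70; AND[max(0, a+b−1)] → w = 0.05
R3 (z=49.0): light=0.66, some=0.65; AND[max(0, a+b−1)] → w = 0.31
Weighted average = (0.65·29.4 + 0.05·33.2 + 0.31·49.0) / (0.65 + 0.05 + 0.31)
  = 35.9600 / 1.0100 = 35.60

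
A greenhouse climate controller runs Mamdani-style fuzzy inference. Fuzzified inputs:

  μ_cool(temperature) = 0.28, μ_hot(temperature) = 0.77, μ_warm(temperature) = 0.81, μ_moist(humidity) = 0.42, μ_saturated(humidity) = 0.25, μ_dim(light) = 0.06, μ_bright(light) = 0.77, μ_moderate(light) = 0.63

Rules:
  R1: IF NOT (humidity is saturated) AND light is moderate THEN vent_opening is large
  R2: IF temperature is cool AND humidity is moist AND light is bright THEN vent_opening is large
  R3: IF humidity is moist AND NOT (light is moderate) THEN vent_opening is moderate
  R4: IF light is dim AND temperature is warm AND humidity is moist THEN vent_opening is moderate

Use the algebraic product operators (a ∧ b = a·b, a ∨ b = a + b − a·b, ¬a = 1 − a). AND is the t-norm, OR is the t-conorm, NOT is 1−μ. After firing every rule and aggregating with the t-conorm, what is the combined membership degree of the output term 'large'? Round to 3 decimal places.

R1: ¬saturated=1−0.25=0.75, moderate=0.63; AND[a·b] → w = 0.4725
R2: cool=0.28, moist=0.42, bright=0.77; AND[a·b] → w = 0.0906
R3: moist=0.42, ¬moderate=1−0.63=0.37; AND[a·b] → w = 0.1554
R4: dim=0.06, warm=0.81, moist=0.42; AND[a·b] → w = 0.0204
Rules with consequent 'large': {R1, R2} → strengths 0.4725, 0.0906
Aggregate via t-conorm [a + b − a·b]: 0.5203

0.520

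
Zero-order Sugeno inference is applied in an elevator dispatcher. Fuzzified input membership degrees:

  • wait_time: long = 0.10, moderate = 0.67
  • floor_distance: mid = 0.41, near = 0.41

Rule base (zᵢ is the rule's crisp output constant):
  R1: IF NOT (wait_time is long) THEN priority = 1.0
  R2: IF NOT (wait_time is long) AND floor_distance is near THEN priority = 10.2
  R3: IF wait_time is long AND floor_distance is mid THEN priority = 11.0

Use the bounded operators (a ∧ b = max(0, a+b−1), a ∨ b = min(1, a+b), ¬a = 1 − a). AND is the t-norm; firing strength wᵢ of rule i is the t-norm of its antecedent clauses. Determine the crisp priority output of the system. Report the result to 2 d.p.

R1 (z=1.0): ¬long=1−0.10=0.90 → w = 0.90
R2 (z=10.2): ¬long=1−0.10=0.90, near=0.41; AND[max(0, a+b−1)] → w = 0.31
R3 (z=11.0): long=0.10, mid=0.41; AND[max(0, a+b−1)] → w = 0.00
Weighted average = (0.90·1.0 + 0.31·10.2 + 0.00·11.0) / (0.90 + 0.31 + 0.00)
  = 4.0620 / 1.2100 = 3.36

3.36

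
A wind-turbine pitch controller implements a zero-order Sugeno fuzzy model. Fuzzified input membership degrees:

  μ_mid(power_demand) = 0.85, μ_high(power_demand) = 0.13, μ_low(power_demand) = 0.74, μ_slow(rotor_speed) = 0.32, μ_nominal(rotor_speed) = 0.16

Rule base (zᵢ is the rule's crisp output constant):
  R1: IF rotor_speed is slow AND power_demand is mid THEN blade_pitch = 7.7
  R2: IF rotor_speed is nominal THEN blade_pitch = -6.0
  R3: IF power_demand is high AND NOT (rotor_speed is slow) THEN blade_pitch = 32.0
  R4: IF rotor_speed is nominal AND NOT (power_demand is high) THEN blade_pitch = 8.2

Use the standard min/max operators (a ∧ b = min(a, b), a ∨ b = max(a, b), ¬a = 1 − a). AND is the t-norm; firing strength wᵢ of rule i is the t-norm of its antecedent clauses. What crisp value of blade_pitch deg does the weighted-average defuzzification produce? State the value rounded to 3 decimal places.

R1 (z=7.7): slow=0.32, mid=0.85; AND[min(a, b)] → w = 0.32
R2 (z=-6.0): nominal=0.16 → w = 0.16
R3 (z=32.0): high=0.13, ¬slow=1−0.32=0.68; AND[min(a, b)] → w = 0.13
R4 (z=8.2): nominal=0.16, ¬high=1−0.13=0.87; AND[min(a, b)] → w = 0.16
Weighted average = (0.32·7.7 + 0.16·-6.0 + 0.13·32.0 + 0.16·8.2) / (0.32 + 0.16 + 0.13 + 0.16)
  = 6.9760 / 0.7700 = 9.060

9.060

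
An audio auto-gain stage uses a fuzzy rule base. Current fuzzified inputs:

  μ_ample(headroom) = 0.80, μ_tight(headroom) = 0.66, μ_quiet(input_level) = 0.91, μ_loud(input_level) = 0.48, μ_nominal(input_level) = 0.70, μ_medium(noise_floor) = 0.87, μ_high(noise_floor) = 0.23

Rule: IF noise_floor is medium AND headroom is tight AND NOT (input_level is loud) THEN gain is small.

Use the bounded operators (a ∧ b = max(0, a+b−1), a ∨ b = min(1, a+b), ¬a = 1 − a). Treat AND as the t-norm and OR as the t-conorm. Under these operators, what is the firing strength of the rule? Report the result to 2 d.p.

0.05

firing strength: medium=0.87, tight=0.66, ¬loud=1−0.48=0.52; AND[max(0, a+b−1)] → w = 0.05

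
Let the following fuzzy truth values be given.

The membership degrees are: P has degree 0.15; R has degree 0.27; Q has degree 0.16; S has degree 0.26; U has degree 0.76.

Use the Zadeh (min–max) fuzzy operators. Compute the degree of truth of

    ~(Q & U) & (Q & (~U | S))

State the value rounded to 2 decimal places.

Q & U = min(a, b) on (0.16, 0.76) = 0.16
~(Q & U) = 1 − 0.16 = 0.84
~U = 1 − 0.76 = 0.24
~U | S = max(a, b) on (0.24, 0.26) = 0.26
Q & (~U | S) = min(a, b) on (0.16, 0.26) = 0.16
~(Q & U) & (Q & (~U | S)) = min(a, b) on (0.84, 0.16) = 0.16

0.16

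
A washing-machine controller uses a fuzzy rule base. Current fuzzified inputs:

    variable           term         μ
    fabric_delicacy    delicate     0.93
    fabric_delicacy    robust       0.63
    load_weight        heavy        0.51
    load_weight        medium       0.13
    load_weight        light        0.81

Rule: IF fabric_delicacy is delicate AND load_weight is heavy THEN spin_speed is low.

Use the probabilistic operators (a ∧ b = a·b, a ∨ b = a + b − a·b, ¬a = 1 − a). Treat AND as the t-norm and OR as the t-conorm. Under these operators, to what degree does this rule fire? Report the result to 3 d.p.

firing strength: delicate=0.93, heavy=0.51; AND[a·b] → w = 0.4743

0.474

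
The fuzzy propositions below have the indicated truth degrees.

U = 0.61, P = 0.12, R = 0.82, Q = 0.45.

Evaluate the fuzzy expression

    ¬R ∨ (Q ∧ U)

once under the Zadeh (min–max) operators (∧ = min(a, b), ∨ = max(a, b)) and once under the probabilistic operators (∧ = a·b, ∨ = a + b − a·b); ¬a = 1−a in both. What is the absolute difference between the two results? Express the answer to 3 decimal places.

Under Zadeh (min–max):
  ¬R = 1 − 0.82 = 0.18
  Q ∧ U = min(a, b) on (0.45, 0.61) = 0.45
  ¬R ∨ (Q ∧ U) = max(a, b) on (0.18, 0.45) = 0.45
  → value = 0.4500
Under probabilistic:
  ¬R = 1 − 0.8200 = 0.1800
  Q ∧ U = a·b on (0.4500, 0.6100) = 0.2745
  ¬R ∨ (Q ∧ U) = a + b − a·b on (0.1800, 0.2745) = 0.4051
  → value = 0.4051
|0.4500 − 0.4051| = 0.045

0.045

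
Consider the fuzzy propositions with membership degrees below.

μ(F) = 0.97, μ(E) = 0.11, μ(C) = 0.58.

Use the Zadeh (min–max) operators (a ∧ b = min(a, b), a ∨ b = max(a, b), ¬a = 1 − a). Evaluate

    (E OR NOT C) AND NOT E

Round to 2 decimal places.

0.42

NOT C = 1 − 0.58 = 0.42
E OR NOT C = max(a, b) on (0.11, 0.42) = 0.42
NOT E = 1 − 0.11 = 0.89
(E OR NOT C) AND NOT E = min(a, b) on (0.42, 0.89) = 0.42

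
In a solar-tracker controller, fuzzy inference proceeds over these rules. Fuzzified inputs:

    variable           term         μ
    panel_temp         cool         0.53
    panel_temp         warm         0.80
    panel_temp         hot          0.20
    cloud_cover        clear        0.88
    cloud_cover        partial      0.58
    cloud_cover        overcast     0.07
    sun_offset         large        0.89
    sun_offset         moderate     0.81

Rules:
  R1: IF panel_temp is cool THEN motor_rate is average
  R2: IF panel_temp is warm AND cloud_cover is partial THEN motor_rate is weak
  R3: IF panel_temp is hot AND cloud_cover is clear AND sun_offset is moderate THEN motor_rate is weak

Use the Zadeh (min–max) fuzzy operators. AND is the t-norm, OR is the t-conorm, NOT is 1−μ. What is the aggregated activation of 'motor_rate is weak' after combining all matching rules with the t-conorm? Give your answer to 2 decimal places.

R1: cool=0.53 → w = 0.53
R2: warm=0.80, partial=0.58; AND[min(a, b)] → w = 0.58
R3: hot=0.20, clear=0.88, moderate=0.81; AND[min(a, b)] → w = 0.20
Rules with consequent 'weak': {R2, R3} → strengths 0.58, 0.20
Aggregate via t-conorm [max(a, b)]: 0.58

0.58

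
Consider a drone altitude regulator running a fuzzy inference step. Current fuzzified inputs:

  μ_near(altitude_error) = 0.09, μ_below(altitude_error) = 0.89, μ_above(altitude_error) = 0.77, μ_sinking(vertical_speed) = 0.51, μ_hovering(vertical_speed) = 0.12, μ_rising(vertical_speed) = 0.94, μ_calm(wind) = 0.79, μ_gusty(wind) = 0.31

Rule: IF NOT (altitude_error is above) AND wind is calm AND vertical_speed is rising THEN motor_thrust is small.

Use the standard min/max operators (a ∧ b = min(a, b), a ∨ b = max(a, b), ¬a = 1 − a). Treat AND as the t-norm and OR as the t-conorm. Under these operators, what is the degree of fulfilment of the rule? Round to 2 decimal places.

0.23

firing strength: ¬above=1−0.77=0.23, calm=0.79, rising=0.94; AND[min(a, b)] → w = 0.23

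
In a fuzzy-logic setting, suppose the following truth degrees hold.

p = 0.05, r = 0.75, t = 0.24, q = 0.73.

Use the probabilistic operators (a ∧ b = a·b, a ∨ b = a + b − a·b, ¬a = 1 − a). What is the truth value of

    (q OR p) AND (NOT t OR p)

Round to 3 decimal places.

q OR p = a + b − a·b on (0.7300, 0.0500) = 0.7435
NOT t = 1 − 0.2400 = 0.7600
NOT t OR p = a + b − a·b on (0.7600, 0.0500) = 0.7720
(q OR p) AND (NOT t OR p) = a·b on (0.7435, 0.7720) = 0.5740

0.574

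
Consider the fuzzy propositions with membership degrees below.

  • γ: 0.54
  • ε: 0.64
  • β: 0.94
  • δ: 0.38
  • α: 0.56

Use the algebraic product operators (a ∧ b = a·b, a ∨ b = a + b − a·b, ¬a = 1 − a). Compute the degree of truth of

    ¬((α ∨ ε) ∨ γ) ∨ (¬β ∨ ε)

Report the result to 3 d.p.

0.686

α ∨ ε = a + b − a·b on (0.5600, 0.6400) = 0.8416
(α ∨ ε) ∨ γ = a + b − a·b on (0.8416, 0.5400) = 0.9271
¬((α ∨ ε) ∨ γ) = 1 − 0.9271 = 0.0729
¬β = 1 − 0.9400 = 0.0600
¬β ∨ ε = a + b − a·b on (0.0600, 0.6400) = 0.6616
¬((α ∨ ε) ∨ γ) ∨ (¬β ∨ ε) = a + b − a·b on (0.0729, 0.6616) = 0.6863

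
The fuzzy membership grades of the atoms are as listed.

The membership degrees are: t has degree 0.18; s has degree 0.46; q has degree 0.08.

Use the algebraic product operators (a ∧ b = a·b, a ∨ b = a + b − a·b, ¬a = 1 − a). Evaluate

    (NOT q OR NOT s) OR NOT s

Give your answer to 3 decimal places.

NOT q = 1 − 0.0800 = 0.9200
NOT s = 1 − 0.4600 = 0.5400
NOT q OR NOT s = a + b − a·b on (0.9200, 0.5400) = 0.9632
NOT s = 1 − 0.4600 = 0.5400
(NOT q OR NOT s) OR NOT s = a + b − a·b on (0.9632, 0.5400) = 0.9831

0.983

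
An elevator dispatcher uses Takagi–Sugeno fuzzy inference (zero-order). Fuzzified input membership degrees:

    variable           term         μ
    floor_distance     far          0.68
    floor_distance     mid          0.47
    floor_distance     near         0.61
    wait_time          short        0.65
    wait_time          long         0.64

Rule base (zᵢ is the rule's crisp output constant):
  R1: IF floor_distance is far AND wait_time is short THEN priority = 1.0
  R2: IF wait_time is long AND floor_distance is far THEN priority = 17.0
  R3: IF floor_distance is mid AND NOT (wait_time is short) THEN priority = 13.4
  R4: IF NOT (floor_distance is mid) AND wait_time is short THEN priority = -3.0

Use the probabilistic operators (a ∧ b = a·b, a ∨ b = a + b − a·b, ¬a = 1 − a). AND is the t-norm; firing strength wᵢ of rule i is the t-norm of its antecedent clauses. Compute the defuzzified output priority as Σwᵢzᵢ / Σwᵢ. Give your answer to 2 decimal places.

6.50

R1 (z=1.0): far=0.68, short=0.65; AND[a·b] → w = 0.4420
R2 (z=17.0): long=0.64, far=0.68; AND[a·b] → w = 0.4352
R3 (z=13.4): mid=0.47, ¬short=1−0.65=0.35; AND[a·b] → w = 0.1645
R4 (z=-3.0): ¬mid=1−0.47=0.53, short=0.65; AND[a·b] → w = 0.3445
Weighted average = (0.4420·1.0 + 0.4352·17.0 + 0.1645·13.4 + 0.3445·-3.0) / (0.4420 + 0.4352 + 0.1645 + 0.3445)
  = 9.0112 / 1.3862 = 6.50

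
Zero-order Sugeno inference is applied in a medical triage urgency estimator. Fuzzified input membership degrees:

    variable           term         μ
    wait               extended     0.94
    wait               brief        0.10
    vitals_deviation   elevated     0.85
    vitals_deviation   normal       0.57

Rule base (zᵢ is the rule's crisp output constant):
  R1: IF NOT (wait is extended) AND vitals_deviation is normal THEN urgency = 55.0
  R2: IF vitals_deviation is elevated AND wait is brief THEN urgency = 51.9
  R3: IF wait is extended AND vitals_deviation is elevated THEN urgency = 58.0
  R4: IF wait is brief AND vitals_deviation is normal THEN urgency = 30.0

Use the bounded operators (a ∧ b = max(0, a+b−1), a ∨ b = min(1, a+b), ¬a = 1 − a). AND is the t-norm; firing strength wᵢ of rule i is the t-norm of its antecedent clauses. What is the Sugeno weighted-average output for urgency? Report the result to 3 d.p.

R1 (z=55.0): ¬extended=1−0.94=0.06, normal=0.57; AND[max(0, a+b−1)] → w = 0.00
R2 (z=51.9): elevated=0.85, brief=0.10; AND[max(0, a+b−1)] → w = 0.00
R3 (z=58.0): extended=0.94, elevated=0.85; AND[max(0, a+b−1)] → w = 0.79
R4 (z=30.0): brief=0.10, normal=0.57; AND[max(0, a+b−1)] → w = 0.00
Weighted average = (0.00·55.0 + 0.00·51.9 + 0.79·58.0 + 0.00·30.0) / (0.00 + 0.00 + 0.79 + 0.00)
  = 45.8200 / 0.7900 = 58.000

58.000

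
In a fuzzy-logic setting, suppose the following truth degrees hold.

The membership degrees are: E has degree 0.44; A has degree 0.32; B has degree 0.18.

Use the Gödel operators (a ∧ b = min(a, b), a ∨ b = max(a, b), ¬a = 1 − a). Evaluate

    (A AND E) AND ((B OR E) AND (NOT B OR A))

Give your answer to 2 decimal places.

0.32

A AND E = min(a, b) on (0.32, 0.44) = 0.32
B OR E = max(a, b) on (0.18, 0.44) = 0.44
NOT B = 1 − 0.18 = 0.82
NOT B OR A = max(a, b) on (0.82, 0.32) = 0.82
(B OR E) AND (NOT B OR A) = min(a, b) on (0.44, 0.82) = 0.44
(A AND E) AND ((B OR E) AND (NOT B OR A)) = min(a, b) on (0.32, 0.44) = 0.32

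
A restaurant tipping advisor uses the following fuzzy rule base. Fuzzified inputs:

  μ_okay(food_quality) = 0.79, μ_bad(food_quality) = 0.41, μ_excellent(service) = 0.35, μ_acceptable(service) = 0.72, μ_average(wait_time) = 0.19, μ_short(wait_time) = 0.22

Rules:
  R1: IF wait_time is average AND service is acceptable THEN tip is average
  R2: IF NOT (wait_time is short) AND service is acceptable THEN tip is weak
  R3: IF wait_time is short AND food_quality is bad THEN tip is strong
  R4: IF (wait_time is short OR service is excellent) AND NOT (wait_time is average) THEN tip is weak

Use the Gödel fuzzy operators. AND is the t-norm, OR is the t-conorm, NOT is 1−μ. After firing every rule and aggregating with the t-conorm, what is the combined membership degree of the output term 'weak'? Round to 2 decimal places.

R1: average=0.19, acceptable=0.72; AND[min(a, b)] → w = 0.19
R2: ¬short=1−0.22=0.78, acceptable=0.72; AND[min(a, b)] → w = 0.72
R3: short=0.22, bad=0.41; AND[min(a, b)] → w = 0.22
R4: (short=0.22 OR excellent=0.35) = 0.35; AND[min(a, b)] with ¬average=1−0.19=0.81 → w = 0.35
Rules with consequent 'weak': {R2, R4} → strengths 0.72, 0.35
Aggregate via t-conorm [max(a, b)]: 0.72

0.72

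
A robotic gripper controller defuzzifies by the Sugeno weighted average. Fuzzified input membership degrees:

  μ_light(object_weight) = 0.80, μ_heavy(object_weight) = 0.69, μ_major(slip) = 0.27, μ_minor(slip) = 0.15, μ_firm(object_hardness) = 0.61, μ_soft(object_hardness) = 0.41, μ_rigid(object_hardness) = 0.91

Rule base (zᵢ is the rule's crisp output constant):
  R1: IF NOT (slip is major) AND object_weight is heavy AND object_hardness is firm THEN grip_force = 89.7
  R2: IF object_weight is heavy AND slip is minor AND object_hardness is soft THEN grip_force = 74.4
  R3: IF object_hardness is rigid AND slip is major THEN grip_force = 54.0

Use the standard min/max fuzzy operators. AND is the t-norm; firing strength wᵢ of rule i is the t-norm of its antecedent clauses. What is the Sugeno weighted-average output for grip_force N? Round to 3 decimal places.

R1 (z=89.7): ¬major=1−0.27=0.73, heavy=0.69, firm=0.61; AND[min(a, b)] → w = 0.61
R2 (z=74.4): heavy=0.69, minor=0.15, soft=0.41; AND[min(a, b)] → w = 0.15
R3 (z=54.0): rigid=0.91, major=0.27; AND[min(a, b)] → w = 0.27
Weighted average = (0.61·89.7 + 0.15·74.4 + 0.27·54.0) / (0.61 + 0.15 + 0.27)
  = 80.4570 / 1.0300 = 78.114

78.114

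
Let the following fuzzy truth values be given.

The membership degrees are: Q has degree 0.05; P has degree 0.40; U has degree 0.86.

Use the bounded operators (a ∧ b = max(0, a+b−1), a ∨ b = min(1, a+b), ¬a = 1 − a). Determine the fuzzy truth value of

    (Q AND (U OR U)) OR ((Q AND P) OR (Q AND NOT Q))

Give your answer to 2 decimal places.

0.05

U OR U = min(1, a+b) on (0.86, 0.86) = 1.00
Q AND (U OR U) = max(0, a+b−1) on (0.05, 1.00) = 0.05
Q AND P = max(0, a+b−1) on (0.05, 0.40) = 0.00
NOT Q = 1 − 0.05 = 0.95
Q AND NOT Q = max(0, a+b−1) on (0.05, 0.95) = 0.00
(Q AND P) OR (Q AND NOT Q) = min(1, a+b) on (0.00, 0.00) = 0.00
(Q AND (U OR U)) OR ((Q AND P) OR (Q AND NOT Q)) = min(1, a+b) on (0.05, 0.00) = 0.05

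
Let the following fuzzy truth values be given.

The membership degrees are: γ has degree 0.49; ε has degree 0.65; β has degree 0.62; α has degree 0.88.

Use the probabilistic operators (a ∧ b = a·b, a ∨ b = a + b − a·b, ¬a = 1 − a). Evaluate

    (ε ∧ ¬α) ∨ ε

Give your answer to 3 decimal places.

¬α = 1 − 0.8800 = 0.1200
ε ∧ ¬α = a·b on (0.6500, 0.1200) = 0.0780
(ε ∧ ¬α) ∨ ε = a + b − a·b on (0.0780, 0.6500) = 0.6773

0.677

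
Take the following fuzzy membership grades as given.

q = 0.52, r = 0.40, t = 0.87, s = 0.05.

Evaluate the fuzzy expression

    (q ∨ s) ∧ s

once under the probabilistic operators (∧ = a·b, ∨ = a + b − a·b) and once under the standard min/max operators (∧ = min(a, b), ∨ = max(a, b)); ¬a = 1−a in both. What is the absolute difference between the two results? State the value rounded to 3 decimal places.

0.023

Under probabilistic:
  q ∨ s = a + b − a·b on (0.5200, 0.0500) = 0.5440
  (q ∨ s) ∧ s = a·b on (0.5440, 0.0500) = 0.0272
  → value = 0.0272
Under standard min/max:
  q ∨ s = max(a, b) on (0.52, 0.05) = 0.52
  (q ∨ s) ∧ s = min(a, b) on (0.52, 0.05) = 0.05
  → value = 0.0500
|0.0272 − 0.0500| = 0.023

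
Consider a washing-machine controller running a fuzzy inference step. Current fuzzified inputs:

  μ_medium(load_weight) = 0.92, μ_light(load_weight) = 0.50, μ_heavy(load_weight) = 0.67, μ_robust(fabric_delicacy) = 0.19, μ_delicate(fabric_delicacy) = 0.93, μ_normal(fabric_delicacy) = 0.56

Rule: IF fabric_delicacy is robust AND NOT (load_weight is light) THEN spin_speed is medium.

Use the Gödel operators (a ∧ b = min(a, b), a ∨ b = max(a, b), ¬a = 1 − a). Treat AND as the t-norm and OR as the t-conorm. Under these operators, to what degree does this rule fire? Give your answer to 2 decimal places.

firing strength: robust=0.19, ¬light=1−0.50=0.50; AND[min(a, b)] → w = 0.19

0.19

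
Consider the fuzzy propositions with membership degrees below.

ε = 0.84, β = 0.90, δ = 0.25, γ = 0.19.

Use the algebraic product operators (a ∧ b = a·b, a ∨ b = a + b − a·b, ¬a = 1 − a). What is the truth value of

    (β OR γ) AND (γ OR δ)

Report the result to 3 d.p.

0.361

β OR γ = a + b − a·b on (0.9000, 0.1900) = 0.9190
γ OR δ = a + b − a·b on (0.1900, 0.2500) = 0.3925
(β OR γ) AND (γ OR δ) = a·b on (0.9190, 0.3925) = 0.3607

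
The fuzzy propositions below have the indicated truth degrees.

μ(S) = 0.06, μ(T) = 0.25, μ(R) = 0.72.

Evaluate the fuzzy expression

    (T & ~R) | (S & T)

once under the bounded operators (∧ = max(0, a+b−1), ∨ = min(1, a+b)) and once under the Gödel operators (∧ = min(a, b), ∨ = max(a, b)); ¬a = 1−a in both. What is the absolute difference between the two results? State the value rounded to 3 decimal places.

0.250

Under bounded:
  ~R = 1 − 0.72 = 0.28
  T & ~R = max(0, a+b−1) on (0.25, 0.28) = 0.00
  S & T = max(0, a+b−1) on (0.06, 0.25) = 0.00
  (T & ~R) | (S & T) = min(1, a+b) on (0.00, 0.00) = 0.00
  → value = 0.0000
Under Gödel:
  ~R = 1 − 0.72 = 0.28
  T & ~R = min(a, b) on (0.25, 0.28) = 0.25
  S & T = min(a, b) on (0.06, 0.25) = 0.06
  (T & ~R) | (S & T) = max(a, b) on (0.25, 0.06) = 0.25
  → value = 0.2500
|0.0000 − 0.2500| = 0.250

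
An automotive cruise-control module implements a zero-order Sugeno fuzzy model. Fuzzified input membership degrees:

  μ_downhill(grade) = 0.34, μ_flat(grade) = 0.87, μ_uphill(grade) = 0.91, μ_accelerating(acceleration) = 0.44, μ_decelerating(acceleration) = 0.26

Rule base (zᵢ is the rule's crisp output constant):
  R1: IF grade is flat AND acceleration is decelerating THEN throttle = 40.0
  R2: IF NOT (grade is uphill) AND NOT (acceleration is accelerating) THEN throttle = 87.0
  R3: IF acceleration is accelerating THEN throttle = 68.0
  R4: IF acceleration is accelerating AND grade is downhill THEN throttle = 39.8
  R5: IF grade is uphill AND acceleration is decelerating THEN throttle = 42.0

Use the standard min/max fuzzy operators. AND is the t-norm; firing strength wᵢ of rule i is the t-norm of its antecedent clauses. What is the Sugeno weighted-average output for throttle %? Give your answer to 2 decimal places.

R1 (z=40.0): flat=0.87, decelerating=0.26; AND[min(a, b)] → w = 0.26
R2 (z=87.0): ¬uphill=1−0.91=0.09, ¬accelerating=1−0.44=0.56; AND[min(a, b)] → w = 0.09
R3 (z=68.0): accelerating=0.44 → w = 0.44
R4 (z=39.8): accelerating=0.44, downhill=0.34; AND[min(a, b)] → w = 0.34
R5 (z=42.0): uphill=0.91, decelerating=0.26; AND[min(a, b)] → w = 0.26
Weighted average = (0.26·40.0 + 0.09·87.0 + 0.44·68.0 + 0.34·39.8 + 0.26·42.0) / (0.26 + 0.09 + 0.44 + 0.34 + 0.26)
  = 72.6020 / 1.3900 = 52.23

52.23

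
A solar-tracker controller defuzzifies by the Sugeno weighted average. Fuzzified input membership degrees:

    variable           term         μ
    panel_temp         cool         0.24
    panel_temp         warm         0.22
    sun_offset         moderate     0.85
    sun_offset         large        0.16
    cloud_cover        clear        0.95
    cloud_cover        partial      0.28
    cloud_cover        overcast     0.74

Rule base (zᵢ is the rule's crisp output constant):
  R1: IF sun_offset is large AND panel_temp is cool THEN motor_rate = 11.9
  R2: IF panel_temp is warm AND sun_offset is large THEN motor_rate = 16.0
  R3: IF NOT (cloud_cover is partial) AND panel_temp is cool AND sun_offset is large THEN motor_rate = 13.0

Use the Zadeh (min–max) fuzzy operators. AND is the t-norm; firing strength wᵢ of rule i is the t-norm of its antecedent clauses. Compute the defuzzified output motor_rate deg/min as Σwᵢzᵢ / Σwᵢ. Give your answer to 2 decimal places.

R1 (z=11.9): large=0.16, cool=0.24; AND[min(a, b)] → w = 0.16
R2 (z=16.0): warm=0.22, large=0.16; AND[min(a, b)] → w = 0.16
R3 (z=13.0): ¬partial=1−0.28=0.72, cool=0.24, large=0.16; AND[min(a, b)] → w = 0.16
Weighted average = (0.16·11.9 + 0.16·16.0 + 0.16·13.0) / (0.16 + 0.16 + 0.16)
  = 6.5440 / 0.4800 = 13.63

13.63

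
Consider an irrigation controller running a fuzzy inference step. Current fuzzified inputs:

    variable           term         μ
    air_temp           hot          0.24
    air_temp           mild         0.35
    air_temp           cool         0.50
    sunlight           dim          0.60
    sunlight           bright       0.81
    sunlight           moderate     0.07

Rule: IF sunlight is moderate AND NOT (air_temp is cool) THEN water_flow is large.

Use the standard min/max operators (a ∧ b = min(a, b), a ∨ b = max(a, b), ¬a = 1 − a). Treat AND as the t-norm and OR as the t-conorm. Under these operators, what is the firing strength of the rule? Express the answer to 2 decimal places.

0.07

firing strength: moderate=0.07, ¬cool=1−0.50=0.50; AND[min(a, b)] → w = 0.07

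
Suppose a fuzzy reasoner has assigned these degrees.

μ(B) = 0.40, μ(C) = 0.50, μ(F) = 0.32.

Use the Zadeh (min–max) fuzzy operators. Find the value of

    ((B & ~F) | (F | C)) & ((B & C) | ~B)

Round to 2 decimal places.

0.50

~F = 1 − 0.32 = 0.68
B & ~F = min(a, b) on (0.40, 0.68) = 0.40
F | C = max(a, b) on (0.32, 0.50) = 0.50
(B & ~F) | (F | C) = max(a, b) on (0.40, 0.50) = 0.50
B & C = min(a, b) on (0.40, 0.50) = 0.40
~B = 1 − 0.40 = 0.60
(B & C) | ~B = max(a, b) on (0.40, 0.60) = 0.60
((B & ~F) | (F | C)) & ((B & C) | ~B) = min(a, b) on (0.50, 0.60) = 0.50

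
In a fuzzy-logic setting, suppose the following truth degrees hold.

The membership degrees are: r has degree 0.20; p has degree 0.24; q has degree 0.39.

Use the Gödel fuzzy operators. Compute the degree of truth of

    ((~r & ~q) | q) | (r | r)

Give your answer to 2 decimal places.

~r = 1 − 0.20 = 0.80
~q = 1 − 0.39 = 0.61
~r & ~q = min(a, b) on (0.80, 0.61) = 0.61
(~r & ~q) | q = max(a, b) on (0.61, 0.39) = 0.61
r | r = max(a, b) on (0.20, 0.20) = 0.20
((~r & ~q) | q) | (r | r) = max(a, b) on (0.61, 0.20) = 0.61

0.61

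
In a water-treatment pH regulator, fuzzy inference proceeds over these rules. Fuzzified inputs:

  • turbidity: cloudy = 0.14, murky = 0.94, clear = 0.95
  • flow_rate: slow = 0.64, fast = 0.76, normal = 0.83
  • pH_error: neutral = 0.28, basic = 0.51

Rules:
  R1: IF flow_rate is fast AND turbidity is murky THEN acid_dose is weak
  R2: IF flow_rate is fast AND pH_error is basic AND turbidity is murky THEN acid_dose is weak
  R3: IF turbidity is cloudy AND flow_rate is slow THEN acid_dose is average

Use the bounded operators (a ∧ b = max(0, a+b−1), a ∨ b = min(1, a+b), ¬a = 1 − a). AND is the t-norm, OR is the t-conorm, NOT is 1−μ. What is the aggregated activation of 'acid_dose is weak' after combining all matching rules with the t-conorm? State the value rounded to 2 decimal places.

R1: fast=0.76, murky=0.94; AND[max(0, a+b−1)] → w = 0.70
R2: fast=0.76, basic=0.51, murky=0.94; AND[max(0, a+b−1)] → w = 0.21
R3: cloudy=0.14, slow=0.64; AND[max(0, a+b−1)] → w = 0.00
Rules with consequent 'weak': {R1, R2} → strengths 0.70, 0.21
Aggregate via t-conorm [min(1, a+b)]: 0.91

0.91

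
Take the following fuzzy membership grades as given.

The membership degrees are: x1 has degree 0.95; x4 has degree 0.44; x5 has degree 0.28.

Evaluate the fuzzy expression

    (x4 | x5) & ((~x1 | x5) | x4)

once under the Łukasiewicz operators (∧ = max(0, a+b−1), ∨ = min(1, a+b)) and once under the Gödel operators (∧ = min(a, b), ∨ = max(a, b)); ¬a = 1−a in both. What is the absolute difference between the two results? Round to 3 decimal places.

0.050

Under Łukasiewicz:
  x4 | x5 = min(1, a+b) on (0.44, 0.28) = 0.72
  ~x1 = 1 − 0.95 = 0.05
  ~x1 | x5 = min(1, a+b) on (0.05, 0.28) = 0.33
  (~x1 | x5) | x4 = min(1, a+b) on (0.33, 0.44) = 0.77
  (x4 | x5) & ((~x1 | x5) | x4) = max(0, a+b−1) on (0.72, 0.77) = 0.49
  → value = 0.4900
Under Gödel:
  x4 | x5 = max(a, b) on (0.44, 0.28) = 0.44
  ~x1 = 1 − 0.95 = 0.05
  ~x1 | x5 = max(a, b) on (0.05, 0.28) = 0.28
  (~x1 | x5) | x4 = max(a, b) on (0.28, 0.44) = 0.44
  (x4 | x5) & ((~x1 | x5) | x4) = min(a, b) on (0.44, 0.44) = 0.44
  → value = 0.4400
|0.4900 − 0.4400| = 0.050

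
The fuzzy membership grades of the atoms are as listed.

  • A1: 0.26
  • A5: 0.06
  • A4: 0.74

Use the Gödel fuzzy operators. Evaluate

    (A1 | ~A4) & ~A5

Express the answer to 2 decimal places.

0.26

~A4 = 1 − 0.74 = 0.26
A1 | ~A4 = max(a, b) on (0.26, 0.26) = 0.26
~A5 = 1 − 0.06 = 0.94
(A1 | ~A4) & ~A5 = min(a, b) on (0.26, 0.94) = 0.26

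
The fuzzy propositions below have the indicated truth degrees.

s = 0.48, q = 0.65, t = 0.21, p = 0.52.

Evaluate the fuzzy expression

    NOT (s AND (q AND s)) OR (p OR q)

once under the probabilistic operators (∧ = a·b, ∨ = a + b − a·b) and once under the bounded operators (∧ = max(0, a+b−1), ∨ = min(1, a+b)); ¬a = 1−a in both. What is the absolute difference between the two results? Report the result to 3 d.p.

Under probabilistic:
  q AND s = a·b on (0.6500, 0.4800) = 0.3120
  s AND (q AND s) = a·b on (0.4800, 0.3120) = 0.1498
  NOT (s AND (q AND s)) = 1 − 0.1498 = 0.8502
  p OR q = a + b − a·b on (0.5200, 0.6500) = 0.8320
  NOT (s AND (q AND s)) OR (p OR q) = a + b − a·b on (0.8502, 0.8320) = 0.9748
  → value = 0.9748
Under bounded:
  q AND s = max(0, a+b−1) on (0.65, 0.48) = 0.13
  s AND (q AND s) = max(0, a+b−1) on (0.48, 0.13) = 0.00
  NOT (s AND (q AND s)) = 1 − 0.00 = 1.00
  p OR q = min(1, a+b) on (0.52, 0.65) = 1.00
  NOT (s AND (q AND s)) OR (p OR q) = min(1, a+b) on (1.00, 1.00) = 1.00
  → value = 1.0000
|0.9748 − 1.0000| = 0.025

0.025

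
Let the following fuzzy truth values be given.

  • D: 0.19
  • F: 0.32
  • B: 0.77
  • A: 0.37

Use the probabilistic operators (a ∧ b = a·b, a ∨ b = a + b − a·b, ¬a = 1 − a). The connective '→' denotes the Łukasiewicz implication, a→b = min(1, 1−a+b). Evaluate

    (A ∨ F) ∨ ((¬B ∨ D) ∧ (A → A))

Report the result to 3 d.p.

0.733

A ∨ F = a + b − a·b on (0.3700, 0.3200) = 0.5716
¬B = 1 − 0.7700 = 0.2300
¬B ∨ D = a + b − a·b on (0.2300, 0.1900) = 0.3763
A → A  [Łukasiewicz: min(1, 1−a+b)] with a=0.3700, b=0.3700 → 1.0000
(¬B ∨ D) ∧ (A → A) = a·b on (0.3763, 1.0000) = 0.3763
(A ∨ F) ∨ ((¬B ∨ D) ∧ (A → A)) = a + b − a·b on (0.5716, 0.3763) = 0.7328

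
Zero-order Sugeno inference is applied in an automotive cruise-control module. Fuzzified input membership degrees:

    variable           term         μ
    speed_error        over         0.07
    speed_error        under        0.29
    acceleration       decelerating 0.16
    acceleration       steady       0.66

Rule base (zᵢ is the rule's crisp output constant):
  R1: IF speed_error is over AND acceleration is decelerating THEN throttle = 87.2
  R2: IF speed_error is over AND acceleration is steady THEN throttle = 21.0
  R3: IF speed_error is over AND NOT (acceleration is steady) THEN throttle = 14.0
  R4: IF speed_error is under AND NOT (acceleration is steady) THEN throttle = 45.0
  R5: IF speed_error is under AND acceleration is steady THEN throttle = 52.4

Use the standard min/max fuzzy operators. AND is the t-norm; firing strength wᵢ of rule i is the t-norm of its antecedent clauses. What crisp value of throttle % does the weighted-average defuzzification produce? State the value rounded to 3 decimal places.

46.582

R1 (z=87.2): over=0.07, decelerating=0.16; AND[min(a, b)] → w = 0.07
R2 (z=21.0): over=0.07, steady=0.66; AND[min(a, b)] → w = 0.07
R3 (z=14.0): over=0.07, ¬steady=1−0.66=0.34; AND[min(a, b)] → w = 0.07
R4 (z=45.0): under=0.29, ¬steady=1−0.66=0.34; AND[min(a, b)] → w = 0.29
R5 (z=52.4): under=0.29, steady=0.66; AND[min(a, b)] → w = 0.29
Weighted average = (0.07·87.2 + 0.07·21.0 + 0.07·14.0 + 0.29·45.0 + 0.29·52.4) / (0.07 + 0.07 + 0.07 + 0.29 + 0.29)
  = 36.8000 / 0.7900 = 46.582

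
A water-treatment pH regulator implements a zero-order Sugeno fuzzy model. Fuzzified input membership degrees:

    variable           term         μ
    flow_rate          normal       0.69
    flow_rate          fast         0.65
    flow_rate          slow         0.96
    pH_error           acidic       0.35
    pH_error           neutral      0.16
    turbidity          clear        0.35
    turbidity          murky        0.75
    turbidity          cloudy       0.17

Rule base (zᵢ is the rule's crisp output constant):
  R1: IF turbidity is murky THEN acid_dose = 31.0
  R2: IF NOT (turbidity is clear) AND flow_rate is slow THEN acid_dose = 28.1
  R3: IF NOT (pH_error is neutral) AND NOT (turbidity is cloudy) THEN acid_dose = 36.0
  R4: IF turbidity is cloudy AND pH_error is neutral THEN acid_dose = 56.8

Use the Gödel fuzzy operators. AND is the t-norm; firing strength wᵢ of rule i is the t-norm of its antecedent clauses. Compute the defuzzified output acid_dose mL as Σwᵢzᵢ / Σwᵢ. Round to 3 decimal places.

33.675

R1 (z=31.0): murky=0.75 → w = 0.75
R2 (z=28.1): ¬clear=1−0.35=0.65, slow=0.96; AND[min(a, b)] → w = 0.65
R3 (z=36.0): ¬neutral=1−0.16=0.84, ¬cloudy=1−0.17=0.83; AND[min(a, b)] → w = 0.83
R4 (z=56.8): cloudy=0.17, neutral=0.16; AND[min(a, b)] → w = 0.16
Weighted average = (0.75·31.0 + 0.65·28.1 + 0.83·36.0 + 0.16·56.8) / (0.75 + 0.65 + 0.83 + 0.16)
  = 80.4830 / 2.3900 = 33.675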